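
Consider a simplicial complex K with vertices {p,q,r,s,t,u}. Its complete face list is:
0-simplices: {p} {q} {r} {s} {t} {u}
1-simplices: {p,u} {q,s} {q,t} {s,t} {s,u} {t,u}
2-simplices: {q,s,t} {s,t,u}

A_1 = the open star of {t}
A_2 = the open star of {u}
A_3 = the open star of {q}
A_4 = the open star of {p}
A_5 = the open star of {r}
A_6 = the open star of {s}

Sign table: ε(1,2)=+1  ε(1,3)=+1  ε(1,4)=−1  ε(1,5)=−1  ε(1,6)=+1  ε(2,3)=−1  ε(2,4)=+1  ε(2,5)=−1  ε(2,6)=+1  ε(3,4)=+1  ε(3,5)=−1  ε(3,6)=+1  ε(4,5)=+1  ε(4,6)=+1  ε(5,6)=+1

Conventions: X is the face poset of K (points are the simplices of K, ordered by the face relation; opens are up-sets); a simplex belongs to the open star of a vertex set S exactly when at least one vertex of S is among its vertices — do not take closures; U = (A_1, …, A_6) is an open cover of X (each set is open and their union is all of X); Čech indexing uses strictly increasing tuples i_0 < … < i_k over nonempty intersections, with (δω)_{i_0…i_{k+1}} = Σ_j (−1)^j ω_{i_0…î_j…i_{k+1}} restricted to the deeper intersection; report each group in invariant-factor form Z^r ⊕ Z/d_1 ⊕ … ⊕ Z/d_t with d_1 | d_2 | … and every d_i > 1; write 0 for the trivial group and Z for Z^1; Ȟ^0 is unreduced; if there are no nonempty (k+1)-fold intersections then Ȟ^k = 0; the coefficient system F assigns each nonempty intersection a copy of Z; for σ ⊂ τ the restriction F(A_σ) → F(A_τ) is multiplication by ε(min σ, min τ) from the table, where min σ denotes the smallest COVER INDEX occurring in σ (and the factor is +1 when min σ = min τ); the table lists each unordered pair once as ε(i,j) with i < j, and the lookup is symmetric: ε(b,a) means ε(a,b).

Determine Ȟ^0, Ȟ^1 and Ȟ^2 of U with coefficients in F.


intersection data:
  A1={{t},{q,t},{s,t},{t,u},{q,s,t},{s,t,u}} A2={{u},{p,u},{s,u},{t,u},{s,t,u}} A3={{q},{q,s},{q,t},{q,s,t}} A4={{p},{p,u}} A5={{r}} A6={{s},{q,s},{s,t},{s,u},{q,s,t},{s,t,u}}
  A12={{t,u},{s,t,u}} A13={{q,t},{q,s,t}} A16={{s,t},{q,s,t},{s,t,u}} A24={{p,u}} A26={{s,u},{s,t,u}} A36={{q,s},{q,s,t}}
  A126={{s,t,u}} A136={{q,s,t}}
C dims 6,6,2; δ0: rk 4, SNF 1^4; δ1: rk 2, SNF 1^2
Ȟ^0 = (6 − 4) − 0 = 2, so Ȟ^0 ≅ Z^2
Ȟ^1 = (6 − 2) − 4 = 0, so Ȟ^1 ≅ 0
Ȟ^2 = (2 − 0) − 2 = 0, so Ȟ^2 ≅ 0

Ȟ^0 ≅ Z^2,  Ȟ^1 ≅ 0,  Ȟ^2 ≅ 0


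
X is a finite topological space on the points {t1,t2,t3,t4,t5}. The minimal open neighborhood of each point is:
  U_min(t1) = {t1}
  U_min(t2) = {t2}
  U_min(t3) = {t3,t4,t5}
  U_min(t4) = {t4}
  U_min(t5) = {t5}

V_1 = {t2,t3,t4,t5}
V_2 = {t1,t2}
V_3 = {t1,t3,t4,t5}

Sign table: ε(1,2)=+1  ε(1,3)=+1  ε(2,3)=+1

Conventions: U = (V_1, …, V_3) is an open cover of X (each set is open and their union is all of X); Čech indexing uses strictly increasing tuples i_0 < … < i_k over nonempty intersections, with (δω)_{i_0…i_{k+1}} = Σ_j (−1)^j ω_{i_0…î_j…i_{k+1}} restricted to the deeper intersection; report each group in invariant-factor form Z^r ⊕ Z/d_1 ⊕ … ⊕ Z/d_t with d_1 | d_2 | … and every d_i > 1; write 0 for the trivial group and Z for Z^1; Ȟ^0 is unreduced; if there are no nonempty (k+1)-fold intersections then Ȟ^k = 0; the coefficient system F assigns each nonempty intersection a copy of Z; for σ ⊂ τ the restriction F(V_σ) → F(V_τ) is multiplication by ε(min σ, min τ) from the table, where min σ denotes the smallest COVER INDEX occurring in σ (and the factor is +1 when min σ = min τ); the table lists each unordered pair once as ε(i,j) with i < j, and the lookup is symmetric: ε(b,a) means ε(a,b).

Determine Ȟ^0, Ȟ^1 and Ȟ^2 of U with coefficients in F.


nerve simplices:
  V12={t2} V13={t3,t4,t5} V23={t1}
C dims 3,3; δ0: rk 2, SNF 1^2
degree 0: 3−2−0 = 1 → Ȟ^0 ≅ Z
degree 1: 3−0−2 = 1 → Ȟ^1 ≅ Z
degree 2: 0−0−0 = 0 → Ȟ^2 ≅ 0

Ȟ^0 = Z, Ȟ^1 = Z and Ȟ^2 = 0


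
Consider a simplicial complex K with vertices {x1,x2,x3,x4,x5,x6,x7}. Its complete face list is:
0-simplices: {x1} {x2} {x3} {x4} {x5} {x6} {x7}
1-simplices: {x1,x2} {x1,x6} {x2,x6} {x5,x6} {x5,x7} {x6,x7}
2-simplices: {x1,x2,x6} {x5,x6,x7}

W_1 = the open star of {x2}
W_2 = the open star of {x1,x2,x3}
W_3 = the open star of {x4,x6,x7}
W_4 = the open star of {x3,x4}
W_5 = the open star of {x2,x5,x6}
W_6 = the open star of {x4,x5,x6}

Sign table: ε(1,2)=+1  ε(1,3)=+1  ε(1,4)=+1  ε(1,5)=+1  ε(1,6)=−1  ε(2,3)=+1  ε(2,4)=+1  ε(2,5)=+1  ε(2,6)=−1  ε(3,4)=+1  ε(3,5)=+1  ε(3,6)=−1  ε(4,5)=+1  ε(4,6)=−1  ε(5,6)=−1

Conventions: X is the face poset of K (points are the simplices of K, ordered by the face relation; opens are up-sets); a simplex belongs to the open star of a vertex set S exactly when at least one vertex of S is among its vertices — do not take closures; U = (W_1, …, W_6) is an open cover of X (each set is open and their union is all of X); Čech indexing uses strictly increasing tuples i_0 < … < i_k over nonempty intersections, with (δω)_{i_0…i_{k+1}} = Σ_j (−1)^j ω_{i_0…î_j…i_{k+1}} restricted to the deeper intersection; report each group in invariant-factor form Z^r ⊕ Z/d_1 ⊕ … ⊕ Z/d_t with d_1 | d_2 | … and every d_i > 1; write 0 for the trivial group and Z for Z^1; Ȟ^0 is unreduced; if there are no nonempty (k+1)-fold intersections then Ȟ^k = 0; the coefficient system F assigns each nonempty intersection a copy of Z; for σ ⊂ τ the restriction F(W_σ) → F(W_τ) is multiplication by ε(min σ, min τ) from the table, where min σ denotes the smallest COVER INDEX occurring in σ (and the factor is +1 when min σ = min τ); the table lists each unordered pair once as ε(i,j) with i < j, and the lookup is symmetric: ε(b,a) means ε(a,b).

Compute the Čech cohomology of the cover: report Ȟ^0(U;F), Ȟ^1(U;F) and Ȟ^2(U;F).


Ȟ^0 = Z,  Ȟ^1 = Z,  Ȟ^2 = 0

nerve of the cover:
  W1={{x2},{x1,x2},{x2,x6},{x1,x2,x6}} W2={{x1},{x2},{x3},{x1,x2},{x1,x6},{x2,x6},{x1,x2,x6}} W3={{x4},{x6},{x7},{x1,x6},{x2,x6},{x5,x6},{x5,x7},{x6,x7},{x1,x2,x6},{x5,x6,x7}} W4={{x3},{x4}} W5={{x2},{x5},{x6},{x1,x2},{x1,x6},{x2,x6},{x5,x6},{x5,x7},{x6,x7},{x1,x2,x6},{x5,x6,x7}} W6={{x4},{x5},{x6},{x1,x6},{x2,x6},{x5,x6},{x5,x7},{x6,x7},{x1,x2,x6},{x5,x6,x7}}
  W12={{x2},{x1,x2},{x2,x6},{x1,x2,x6}} W13={{x2,x6},{x1,x2,x6}} W15={{x2},{x1,x2},{x2,x6},{x1,x2,x6}} W16={{x2,x6},{x1,x2,x6}} W23={{x1,x6},{x2,x6},{x1,x2,x6}} W24={{x3}} W25={{x2},{x1,x2},{x1,x6},{x2,x6},{x1,x2,x6}} W26={{x1,x6},{x2,x6},{x1,x2,x6}} W34={{x4}} W35={{x6},{x1,x6},{x2,x6},{x5,x6},{x5,x7},{x6,x7},{x1,x2,x6},{x5,x6,x7}} W36={{x4},{x6},{x1,x6},{x2,x6},{x5,x6},{x5,x7},{x6,x7},{x1,x2,x6},{x5,x6,x7}} W46={{x4}} W56={{x5},{x6},{x1,x6},{x2,x6},{x5,x6},{x5,x7},{x6,x7},{x1,x2,x6},{x5,x6,x7}}
  W123={{x2,x6},{x1,x2,x6}} W125={{x2},{x1,x2},{x2,x6},{x1,x2,x6}} W126={{x2,x6},{x1,x2,x6}} W135={{x2,x6},{x1,x2,x6}} W136={{x2,x6},{x1,x2,x6}} W156={{x2,x6},{x1,x2,x6}} W235={{x1,x6},{x2,x6},{x1,x2,x6}} W236={{x1,x6},{x2,x6},{x1,x2,x6}} W256={{x1,x6},{x2,x6},{x1,x2,x6}} W346={{x4}} W356={{x6},{x1,x6},{x2,x6},{x5,x6},{x5,x7},{x6,x7},{x1,x2,x6},{x5,x6,x7}}
  W1235={{x2,x6},{x1,x2,x6}} W1236={{x2,x6},{x1,x2,x6}} W1256={{x2,x6},{x1,x2,x6}} W1356={{x2,x6},{x1,x2,x6}} W2356={{x1,x6},{x2,x6},{x1,x2,x6}}
  W12356={{x2,x6},{x1,x2,x6}}
C dims 6,13,11,5; δ0: rk 5, SNF 1^5; δ1: rk 7, SNF 1^7; δ2: rk 4, SNF 1^4
Ȟ^0 = (6 − 5) − 0 = 1, so Ȟ^0 ≅ Z
Ȟ^1 = (13 − 7) − 5 = 1, so Ȟ^1 ≅ Z
Ȟ^2 = (11 − 4) − 7 = 0, so Ȟ^2 ≅ 0


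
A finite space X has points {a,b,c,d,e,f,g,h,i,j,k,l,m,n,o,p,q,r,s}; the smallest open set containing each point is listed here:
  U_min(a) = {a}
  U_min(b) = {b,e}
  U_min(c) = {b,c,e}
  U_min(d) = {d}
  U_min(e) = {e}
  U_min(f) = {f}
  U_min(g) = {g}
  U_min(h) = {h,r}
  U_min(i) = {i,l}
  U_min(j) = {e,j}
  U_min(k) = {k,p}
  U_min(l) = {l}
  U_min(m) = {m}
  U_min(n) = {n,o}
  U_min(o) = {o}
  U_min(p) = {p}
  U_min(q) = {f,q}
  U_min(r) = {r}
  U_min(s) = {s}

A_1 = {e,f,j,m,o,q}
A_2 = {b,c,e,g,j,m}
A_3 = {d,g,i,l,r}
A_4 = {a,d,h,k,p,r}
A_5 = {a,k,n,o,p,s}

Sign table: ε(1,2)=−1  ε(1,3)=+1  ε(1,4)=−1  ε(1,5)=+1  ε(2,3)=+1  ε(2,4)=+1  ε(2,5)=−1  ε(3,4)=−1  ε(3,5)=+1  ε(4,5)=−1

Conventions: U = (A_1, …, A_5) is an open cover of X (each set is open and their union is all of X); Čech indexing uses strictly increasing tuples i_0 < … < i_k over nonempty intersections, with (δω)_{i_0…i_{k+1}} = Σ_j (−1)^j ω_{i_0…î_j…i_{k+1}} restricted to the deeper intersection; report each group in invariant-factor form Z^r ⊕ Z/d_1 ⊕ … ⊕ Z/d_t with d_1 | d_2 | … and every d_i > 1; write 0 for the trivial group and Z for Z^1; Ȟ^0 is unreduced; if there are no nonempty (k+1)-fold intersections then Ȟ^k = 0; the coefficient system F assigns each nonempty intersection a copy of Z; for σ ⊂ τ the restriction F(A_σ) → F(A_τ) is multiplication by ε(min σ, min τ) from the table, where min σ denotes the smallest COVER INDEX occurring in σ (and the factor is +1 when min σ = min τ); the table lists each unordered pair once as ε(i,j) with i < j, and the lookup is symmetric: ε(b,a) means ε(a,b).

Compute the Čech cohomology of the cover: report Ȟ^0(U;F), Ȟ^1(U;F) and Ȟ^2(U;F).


Ȟ^0 = 0, Ȟ^1 = Z/2, Ȟ^2 = 0

intersection data:
  A12={e,j,m} A15={o} A23={g} A34={d,r} A45={a,k,p}
C dims 5,5; δ0: rk 5, SNF 1^4·2
Ȟ^0 = (5 − 5) − 0 = 0, so Ȟ^0 ≅ 0
Ȟ^1 = (5 − 0) − 5 = 0 plus torsion [2], so Ȟ^1 ≅ Z/2
Ȟ^2 = (0 − 0) − 0 = 0, so Ȟ^2 ≅ 0


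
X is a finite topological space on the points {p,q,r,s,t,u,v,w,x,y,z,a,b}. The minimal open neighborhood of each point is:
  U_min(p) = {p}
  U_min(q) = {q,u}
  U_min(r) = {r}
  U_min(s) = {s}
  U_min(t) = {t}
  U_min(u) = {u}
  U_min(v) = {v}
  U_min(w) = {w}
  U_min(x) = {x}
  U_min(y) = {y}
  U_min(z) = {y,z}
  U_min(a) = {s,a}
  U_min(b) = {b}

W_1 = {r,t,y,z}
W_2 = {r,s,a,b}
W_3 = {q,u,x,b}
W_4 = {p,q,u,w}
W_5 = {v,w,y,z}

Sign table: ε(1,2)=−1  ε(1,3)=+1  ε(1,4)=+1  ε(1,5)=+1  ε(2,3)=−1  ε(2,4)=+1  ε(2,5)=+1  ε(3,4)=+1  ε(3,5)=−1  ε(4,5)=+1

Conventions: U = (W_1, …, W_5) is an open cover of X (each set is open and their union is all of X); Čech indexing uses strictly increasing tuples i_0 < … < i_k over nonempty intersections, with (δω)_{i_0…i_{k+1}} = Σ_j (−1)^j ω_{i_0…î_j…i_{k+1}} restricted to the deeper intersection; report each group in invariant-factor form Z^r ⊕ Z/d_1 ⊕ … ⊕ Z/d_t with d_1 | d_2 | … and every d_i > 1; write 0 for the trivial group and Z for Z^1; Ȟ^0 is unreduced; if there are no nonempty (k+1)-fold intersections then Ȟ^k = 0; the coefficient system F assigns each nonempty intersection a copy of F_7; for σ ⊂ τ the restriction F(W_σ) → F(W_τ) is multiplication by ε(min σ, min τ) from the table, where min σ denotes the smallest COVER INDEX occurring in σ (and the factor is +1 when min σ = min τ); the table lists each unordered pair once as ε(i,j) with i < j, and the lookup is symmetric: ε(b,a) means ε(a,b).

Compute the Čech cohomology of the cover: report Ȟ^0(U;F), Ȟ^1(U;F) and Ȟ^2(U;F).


nonempty intersections:
  W12={r} W15={y,z} W23={b} W34={q,u} W45={w}
C dims 5,5; δ0: rk_F7 4
Ȟ^0: (5−4)−0=1 ⇒ Z/7
Ȟ^1: (5−0)−4=1 ⇒ Z/7
Ȟ^2: (0−0)−0=0 ⇒ 0

Ȟ^0(U;F) ≅ Z/7, Ȟ^1(U;F) ≅ Z/7 and Ȟ^2(U;F) ≅ 0


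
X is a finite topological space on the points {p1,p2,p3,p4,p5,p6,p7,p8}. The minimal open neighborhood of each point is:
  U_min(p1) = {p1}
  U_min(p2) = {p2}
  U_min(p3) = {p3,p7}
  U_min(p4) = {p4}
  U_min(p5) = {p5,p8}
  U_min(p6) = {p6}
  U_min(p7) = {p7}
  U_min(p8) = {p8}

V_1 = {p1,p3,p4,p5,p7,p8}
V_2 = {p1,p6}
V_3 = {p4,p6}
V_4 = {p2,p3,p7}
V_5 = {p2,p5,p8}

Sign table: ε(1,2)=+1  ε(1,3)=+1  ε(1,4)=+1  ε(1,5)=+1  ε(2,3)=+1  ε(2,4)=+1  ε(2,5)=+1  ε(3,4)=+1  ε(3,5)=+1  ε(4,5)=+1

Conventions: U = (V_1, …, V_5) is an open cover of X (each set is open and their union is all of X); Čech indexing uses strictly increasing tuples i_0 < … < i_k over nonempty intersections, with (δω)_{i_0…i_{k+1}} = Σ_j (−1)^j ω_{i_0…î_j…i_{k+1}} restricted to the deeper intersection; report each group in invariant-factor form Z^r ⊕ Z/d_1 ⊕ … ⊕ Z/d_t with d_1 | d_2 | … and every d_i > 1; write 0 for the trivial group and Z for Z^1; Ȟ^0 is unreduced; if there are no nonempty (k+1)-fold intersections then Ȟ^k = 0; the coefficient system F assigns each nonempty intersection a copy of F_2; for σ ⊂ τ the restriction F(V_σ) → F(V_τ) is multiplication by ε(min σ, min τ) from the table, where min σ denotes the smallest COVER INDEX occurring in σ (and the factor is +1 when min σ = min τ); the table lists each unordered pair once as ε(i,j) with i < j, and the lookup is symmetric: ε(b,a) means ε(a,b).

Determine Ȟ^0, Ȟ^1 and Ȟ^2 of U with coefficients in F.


Ȟ^0 = Z/2, Ȟ^1 = Z/2 ⊕ Z/2 and Ȟ^2 = 0

nerve of the cover:
  V12={p1} V13={p4} V14={p3,p7} V15={p5,p8} V23={p6} V45={p2}
C dims 5,6; δ0: rk_F2 4
Ȟ^0 = (5 − 4) − 0 = 1, so Ȟ^0 ≅ Z/2
Ȟ^1 = (6 − 0) − 4 = 2, so Ȟ^1 ≅ Z/2 ⊕ Z/2
Ȟ^2 = (0 − 0) − 0 = 0, so Ȟ^2 ≅ 0


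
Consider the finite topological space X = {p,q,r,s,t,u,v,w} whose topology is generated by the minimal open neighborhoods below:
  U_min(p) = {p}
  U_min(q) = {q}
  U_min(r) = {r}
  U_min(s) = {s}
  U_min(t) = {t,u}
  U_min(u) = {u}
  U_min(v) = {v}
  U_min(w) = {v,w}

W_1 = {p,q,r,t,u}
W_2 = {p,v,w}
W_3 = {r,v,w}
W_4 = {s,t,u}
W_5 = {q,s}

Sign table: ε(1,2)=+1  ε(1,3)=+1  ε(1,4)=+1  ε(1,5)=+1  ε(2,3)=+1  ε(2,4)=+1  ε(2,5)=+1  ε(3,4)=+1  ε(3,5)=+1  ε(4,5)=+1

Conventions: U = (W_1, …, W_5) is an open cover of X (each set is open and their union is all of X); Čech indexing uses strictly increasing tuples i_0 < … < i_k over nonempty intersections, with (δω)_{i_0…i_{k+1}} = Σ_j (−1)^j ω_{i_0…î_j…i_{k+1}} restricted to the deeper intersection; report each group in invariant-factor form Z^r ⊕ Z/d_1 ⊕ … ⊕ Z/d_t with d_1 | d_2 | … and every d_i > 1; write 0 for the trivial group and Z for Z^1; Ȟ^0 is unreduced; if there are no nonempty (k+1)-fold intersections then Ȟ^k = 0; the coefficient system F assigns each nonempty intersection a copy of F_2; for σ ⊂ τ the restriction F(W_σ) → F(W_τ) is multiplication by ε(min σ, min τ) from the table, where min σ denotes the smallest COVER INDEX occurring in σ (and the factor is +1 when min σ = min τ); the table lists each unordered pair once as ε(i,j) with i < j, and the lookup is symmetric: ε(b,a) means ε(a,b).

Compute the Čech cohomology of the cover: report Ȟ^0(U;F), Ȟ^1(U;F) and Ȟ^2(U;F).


nonempty overlaps:
  W12={p} W13={r} W14={t,u} W15={q} W23={v,w} W45={s}
C dims 5,6; δ0: rk_F2 4
degree 0: 5−4−0 = 1 → Ȟ^0 ≅ Z/2
degree 1: 6−0−4 = 2 → Ȟ^1 ≅ Z/2 ⊕ Z/2
degree 2: 0−0−0 = 0 → Ȟ^2 ≅ 0

Ȟ^0(U;F) ≅ Z/2; Ȟ^1(U;F) ≅ Z/2 ⊕ Z/2; Ȟ^2(U;F) ≅ 0


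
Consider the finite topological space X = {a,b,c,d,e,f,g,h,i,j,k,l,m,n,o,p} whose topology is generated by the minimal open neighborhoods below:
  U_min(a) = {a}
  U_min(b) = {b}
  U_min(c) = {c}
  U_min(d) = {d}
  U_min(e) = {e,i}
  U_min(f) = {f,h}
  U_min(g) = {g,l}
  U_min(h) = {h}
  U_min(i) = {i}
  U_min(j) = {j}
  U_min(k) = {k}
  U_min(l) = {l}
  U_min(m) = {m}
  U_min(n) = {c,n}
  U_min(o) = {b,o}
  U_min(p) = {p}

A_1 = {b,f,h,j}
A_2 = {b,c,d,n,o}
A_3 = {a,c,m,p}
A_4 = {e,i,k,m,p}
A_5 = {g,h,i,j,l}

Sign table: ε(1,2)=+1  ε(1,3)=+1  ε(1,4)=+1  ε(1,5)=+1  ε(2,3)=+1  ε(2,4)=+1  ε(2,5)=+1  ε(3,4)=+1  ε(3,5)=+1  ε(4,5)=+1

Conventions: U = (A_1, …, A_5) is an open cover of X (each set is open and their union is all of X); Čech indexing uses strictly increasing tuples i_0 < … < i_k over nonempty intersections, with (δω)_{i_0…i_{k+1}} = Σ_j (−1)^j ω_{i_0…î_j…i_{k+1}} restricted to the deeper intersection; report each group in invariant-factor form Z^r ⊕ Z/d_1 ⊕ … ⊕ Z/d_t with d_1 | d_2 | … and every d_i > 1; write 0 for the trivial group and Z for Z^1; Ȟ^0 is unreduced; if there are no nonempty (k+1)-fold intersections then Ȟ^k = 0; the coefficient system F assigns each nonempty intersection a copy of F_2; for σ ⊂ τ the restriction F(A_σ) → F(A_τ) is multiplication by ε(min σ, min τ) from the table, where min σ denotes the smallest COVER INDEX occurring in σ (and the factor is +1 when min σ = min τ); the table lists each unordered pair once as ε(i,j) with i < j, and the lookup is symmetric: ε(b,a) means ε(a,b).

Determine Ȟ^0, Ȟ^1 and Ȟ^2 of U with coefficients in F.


Ȟ^0 = Z/2, Ȟ^1 = Z/2, Ȟ^2 = 0

cover nerve:
  A12={b} A15={h,j} A23={c} A34={m,p} A45={i}
C dims 5,5; δ0: rk_F2 4
Ȟ^0: (5−4)−0=1 ⇒ Z/2
Ȟ^1: (5−0)−4=1 ⇒ Z/2
Ȟ^2: (0−0)−0=0 ⇒ 0


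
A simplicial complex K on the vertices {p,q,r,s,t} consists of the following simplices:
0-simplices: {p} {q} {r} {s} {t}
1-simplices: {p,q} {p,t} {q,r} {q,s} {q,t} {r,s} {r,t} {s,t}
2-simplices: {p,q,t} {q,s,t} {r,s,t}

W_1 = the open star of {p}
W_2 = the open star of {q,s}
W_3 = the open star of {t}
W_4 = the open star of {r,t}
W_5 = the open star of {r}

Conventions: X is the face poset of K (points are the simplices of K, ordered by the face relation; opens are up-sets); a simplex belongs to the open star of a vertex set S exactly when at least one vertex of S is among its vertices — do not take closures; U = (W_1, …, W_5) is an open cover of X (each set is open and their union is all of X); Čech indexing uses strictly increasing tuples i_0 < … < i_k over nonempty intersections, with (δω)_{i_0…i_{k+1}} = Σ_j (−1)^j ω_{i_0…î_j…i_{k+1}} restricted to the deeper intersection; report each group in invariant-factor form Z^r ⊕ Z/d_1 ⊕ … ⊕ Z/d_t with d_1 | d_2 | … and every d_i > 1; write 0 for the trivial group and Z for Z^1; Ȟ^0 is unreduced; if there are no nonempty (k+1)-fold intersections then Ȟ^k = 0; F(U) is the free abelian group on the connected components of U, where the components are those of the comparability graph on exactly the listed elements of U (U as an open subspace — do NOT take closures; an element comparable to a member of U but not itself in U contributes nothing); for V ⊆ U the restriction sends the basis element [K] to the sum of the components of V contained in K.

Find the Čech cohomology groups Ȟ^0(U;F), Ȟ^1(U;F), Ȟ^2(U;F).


Ȟ^0(U;F) ≅ Z; Ȟ^1(U;F) ≅ Z; Ȟ^2(U;F) ≅ 0

nonempty intersections:
  W1={{p},{p,q},{p,t},{p,q,t}} W2={{q},{s},{p,q},{q,r},{q,s},{q,t},{r,s},{s,t},{p,q,t},{q,s,t},{r,s,t}} W3={{t},{p,t},{q,t},{r,t},{s,t},{p,q,t},{q,s,t},{r,s,t}} W4={{r},{t},{p,t},{q,r},{q,t},{r,s},{r,t},{s,t},{p,q,t},{q,s,t},{r,s,t}} W5={{r},{q,r},{r,s},{r,t},{r,s,t}}
  W12={{p,q},{p,q,t}} W13={{p,t},{p,q,t}} W14={{p,t},{p,q,t}} W23={{q,t},{s,t},{p,q,t},{q,s,t},{r,s,t}} W24={{q,r},{q,t},{r,s},{s,t},{p,q,t},{q,s,t},{r,s,t}} W25={{q,r},{r,s},{r,s,t}} W34={{t},{p,t},{q,t},{r,t},{s,t},{p,q,t},{q,s,t},{r,s,t}} W35={{r,t},{r,s,t}} W45={{r},{q,r},{r,s},{r,t},{r,s,t}}
  W123={{p,q,t}} W124={{p,q,t}} W134={{p,t},{p,q,t}} W234={{q,t},{s,t},{p,q,t},{q,s,t},{r,s,t}} W235={{r,s,t}} W245={{q,r},{r,s},{r,s,t}} W345={{r,t},{r,s,t}}
  W1234={{p,q,t}} W2345={{r,s,t}}
components per intersection:
  W1: {{p},{p,q},{p,t},{p,q,t}}
  W2: {{q},{s},{p,q},{q,r},{q,s},{q,t},{r,s},{s,t},{p,q,t},{q,s,t},{r,s,t}}
  W3: {{t},{p,t},{q,t},{r,t},{s,t},{p,q,t},{q,s,t},{r,s,t}}
  W4: {{r},{t},{p,t},{q,r},{q,t},{r,s},{r,t},{s,t},{p,q,t},{q,s,t},{r,s,t}}
  W5: {{r},{q,r},{r,s},{r,t},{r,s,t}}
  W12: {{p,q},{p,q,t}}
  W13: {{p,t},{p,q,t}}
  W14: {{p,t},{p,q,t}}
  W23: {{q,t},{s,t},{p,q,t},{q,s,t},{r,s,t}}
  W24: {{q,r}} {{q,t},{r,s},{s,t},{p,q,t},{q,s,t},{r,s,t}}
  W25: {{q,r}} {{r,s},{r,s,t}}
  W34: {{t},{p,t},{q,t},{r,t},{s,t},{p,q,t},{q,s,t},{r,s,t}}
  W35: {{r,t},{r,s,t}}
  W45: {{r},{q,r},{r,s},{r,t},{r,s,t}}
  W123: {{p,q,t}}
  W124: {{p,q,t}}
  W134: {{p,t},{p,q,t}}
  W234: {{q,t},{s,t},{p,q,t},{q,s,t},{r,s,t}}
  W235: {{r,s,t}}
  W245: {{q,r}} {{r,s},{r,s,t}}
  W345: {{r,t},{r,s,t}}
  W1234: {{p,q,t}}
  W2345: {{r,s,t}}
C dims 5,11,8,2; δ0: rk 4, SNF 1^4; δ1: rk 6, SNF 1^6; δ2: rk 2, SNF 1^2
Ȟ^0: (5−4)−0=1 ⇒ Z
Ȟ^1: (11−6)−4=1 ⇒ Z
Ȟ^2: (8−2)−6=0 ⇒ 0


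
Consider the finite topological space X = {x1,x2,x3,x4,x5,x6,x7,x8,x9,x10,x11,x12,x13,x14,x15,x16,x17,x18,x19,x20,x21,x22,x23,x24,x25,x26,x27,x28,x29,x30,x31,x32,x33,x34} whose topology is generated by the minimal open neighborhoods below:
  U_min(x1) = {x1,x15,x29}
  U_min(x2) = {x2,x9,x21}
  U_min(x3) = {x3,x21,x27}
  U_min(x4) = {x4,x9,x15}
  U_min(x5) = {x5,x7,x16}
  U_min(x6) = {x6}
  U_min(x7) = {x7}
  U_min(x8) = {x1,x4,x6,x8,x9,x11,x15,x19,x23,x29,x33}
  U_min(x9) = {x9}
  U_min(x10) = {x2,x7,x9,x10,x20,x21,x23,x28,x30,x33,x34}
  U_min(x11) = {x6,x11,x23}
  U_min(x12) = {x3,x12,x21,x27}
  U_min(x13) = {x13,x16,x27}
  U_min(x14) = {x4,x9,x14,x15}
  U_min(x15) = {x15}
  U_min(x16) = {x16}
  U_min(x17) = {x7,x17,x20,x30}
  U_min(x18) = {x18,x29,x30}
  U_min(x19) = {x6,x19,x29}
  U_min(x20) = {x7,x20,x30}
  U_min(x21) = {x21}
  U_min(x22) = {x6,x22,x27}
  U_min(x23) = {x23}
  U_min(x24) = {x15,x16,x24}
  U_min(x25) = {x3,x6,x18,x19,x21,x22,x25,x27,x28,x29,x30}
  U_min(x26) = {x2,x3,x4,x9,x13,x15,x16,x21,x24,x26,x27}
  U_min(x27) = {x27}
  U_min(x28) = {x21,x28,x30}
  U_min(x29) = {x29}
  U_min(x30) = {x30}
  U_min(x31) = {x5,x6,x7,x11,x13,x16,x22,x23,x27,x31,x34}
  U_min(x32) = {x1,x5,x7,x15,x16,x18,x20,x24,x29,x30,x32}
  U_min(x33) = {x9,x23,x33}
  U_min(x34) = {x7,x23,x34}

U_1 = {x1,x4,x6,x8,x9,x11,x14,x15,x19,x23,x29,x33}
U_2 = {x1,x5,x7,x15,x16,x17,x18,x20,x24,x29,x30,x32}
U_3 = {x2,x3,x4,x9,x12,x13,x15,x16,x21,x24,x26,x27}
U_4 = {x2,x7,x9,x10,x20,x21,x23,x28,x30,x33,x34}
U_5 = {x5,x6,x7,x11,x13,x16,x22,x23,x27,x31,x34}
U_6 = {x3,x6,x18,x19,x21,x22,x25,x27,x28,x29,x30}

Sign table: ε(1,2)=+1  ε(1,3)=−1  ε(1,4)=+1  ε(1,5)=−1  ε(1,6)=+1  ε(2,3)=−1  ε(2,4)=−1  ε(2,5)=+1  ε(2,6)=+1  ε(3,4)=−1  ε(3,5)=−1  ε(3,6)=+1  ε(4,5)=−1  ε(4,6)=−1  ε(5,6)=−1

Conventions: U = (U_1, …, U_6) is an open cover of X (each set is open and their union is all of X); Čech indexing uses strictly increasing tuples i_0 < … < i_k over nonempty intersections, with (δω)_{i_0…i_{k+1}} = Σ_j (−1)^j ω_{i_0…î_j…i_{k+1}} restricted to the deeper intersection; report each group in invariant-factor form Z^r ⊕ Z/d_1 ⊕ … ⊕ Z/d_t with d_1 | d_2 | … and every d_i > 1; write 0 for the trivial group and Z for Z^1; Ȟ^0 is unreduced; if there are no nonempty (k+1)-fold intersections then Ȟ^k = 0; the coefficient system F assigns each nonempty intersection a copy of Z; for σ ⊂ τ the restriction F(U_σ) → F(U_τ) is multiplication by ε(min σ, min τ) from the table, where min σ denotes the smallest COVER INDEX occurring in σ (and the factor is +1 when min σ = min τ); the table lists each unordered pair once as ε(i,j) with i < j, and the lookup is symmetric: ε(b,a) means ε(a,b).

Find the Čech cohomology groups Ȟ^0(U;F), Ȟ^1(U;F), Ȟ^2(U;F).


intersection data:
  U12={x1,x15,x29} U13={x4,x9,x15} U14={x9,x23,x33} U15={x6,x11,x23} U16={x6,x19,x29} U23={x15,x16,x24} U24={x7,x20,x30} U25={x5,x7,x16} U26={x18,x29,x30} U34={x2,x9,x21} U35={x13,x16,x27} U36={x3,x21,x27} U45={x7,x23,x34} U46={x21,x28,x30} U56={x6,x22,x27}
  U123={x15} U126={x29} U134={x9} U145={x23} U156={x6} U235={x16} U245={x7} U246={x30} U346={x21} U356={x27}
C dims 6,15,10; δ0: rk 6, SNF 1^5·2; δ1: rk 9, SNF 1^9
Ȟ^0 = (6 − 6) − 0 = 0, so Ȟ^0 ≅ 0
Ȟ^1 = (15 − 9) − 6 = 0 plus torsion [2], so Ȟ^1 ≅ Z/2
Ȟ^2 = (10 − 0) − 9 = 1, so Ȟ^2 ≅ Z

Ȟ^0 ≅ 0,  Ȟ^1 ≅ Z/2,  Ȟ^2 ≅ Z


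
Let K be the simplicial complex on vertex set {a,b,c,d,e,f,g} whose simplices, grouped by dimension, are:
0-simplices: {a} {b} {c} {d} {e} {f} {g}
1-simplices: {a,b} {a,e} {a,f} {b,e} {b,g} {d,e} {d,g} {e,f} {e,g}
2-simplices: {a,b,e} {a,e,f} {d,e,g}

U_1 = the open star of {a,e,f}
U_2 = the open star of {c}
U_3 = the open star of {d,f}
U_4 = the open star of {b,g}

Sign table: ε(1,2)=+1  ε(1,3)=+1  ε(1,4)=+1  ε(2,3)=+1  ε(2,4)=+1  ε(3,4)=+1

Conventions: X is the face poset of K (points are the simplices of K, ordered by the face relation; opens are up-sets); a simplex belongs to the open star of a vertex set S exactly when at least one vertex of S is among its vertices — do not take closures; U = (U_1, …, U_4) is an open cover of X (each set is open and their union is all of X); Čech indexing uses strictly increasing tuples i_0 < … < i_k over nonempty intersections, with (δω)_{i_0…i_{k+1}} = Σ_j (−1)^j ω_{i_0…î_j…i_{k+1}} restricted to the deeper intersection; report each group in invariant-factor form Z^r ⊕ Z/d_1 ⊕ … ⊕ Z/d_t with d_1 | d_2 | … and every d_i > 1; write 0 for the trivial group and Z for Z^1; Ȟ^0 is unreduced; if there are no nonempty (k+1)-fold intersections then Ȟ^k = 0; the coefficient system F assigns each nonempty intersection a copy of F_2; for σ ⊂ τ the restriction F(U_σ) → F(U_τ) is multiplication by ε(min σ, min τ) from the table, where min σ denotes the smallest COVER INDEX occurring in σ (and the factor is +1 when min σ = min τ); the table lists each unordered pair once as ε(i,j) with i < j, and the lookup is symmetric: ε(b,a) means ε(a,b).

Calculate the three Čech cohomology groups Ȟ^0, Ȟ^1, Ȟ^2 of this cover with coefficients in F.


nonempty overlaps:
  U1={{a},{e},{f},{a,b},{a,e},{a,f},{b,e},{d,e},{e,f},{e,g},{a,b,e},{a,e,f},{d,e,g}} U2={{c}} U3={{d},{f},{a,f},{d,e},{d,g},{e,f},{a,e,f},{d,e,g}} U4={{b},{g},{a,b},{b,e},{b,g},{d,g},{e,g},{a,b,e},{d,e,g}}
  U13={{f},{a,f},{d,e},{e,f},{a,e,f},{d,e,g}} U14={{a,b},{b,e},{e,g},{a,b,e},{d,e,g}} U34={{d,g},{d,e,g}}
  U134={{d,e,g}}
C dims 4,3,1; δ0: rk_F2 2; δ1: rk_F2 1
degree 0: 4−2−0 = 2 → Ȟ^0 ≅ Z/2 ⊕ Z/2
degree 1: 3−1−2 = 0 → Ȟ^1 ≅ 0
degree 2: 1−0−1 = 0 → Ȟ^2 ≅ 0

Ȟ^0 ≅ Z/2 ⊕ Z/2; Ȟ^1 ≅ 0; Ȟ^2 ≅ 0


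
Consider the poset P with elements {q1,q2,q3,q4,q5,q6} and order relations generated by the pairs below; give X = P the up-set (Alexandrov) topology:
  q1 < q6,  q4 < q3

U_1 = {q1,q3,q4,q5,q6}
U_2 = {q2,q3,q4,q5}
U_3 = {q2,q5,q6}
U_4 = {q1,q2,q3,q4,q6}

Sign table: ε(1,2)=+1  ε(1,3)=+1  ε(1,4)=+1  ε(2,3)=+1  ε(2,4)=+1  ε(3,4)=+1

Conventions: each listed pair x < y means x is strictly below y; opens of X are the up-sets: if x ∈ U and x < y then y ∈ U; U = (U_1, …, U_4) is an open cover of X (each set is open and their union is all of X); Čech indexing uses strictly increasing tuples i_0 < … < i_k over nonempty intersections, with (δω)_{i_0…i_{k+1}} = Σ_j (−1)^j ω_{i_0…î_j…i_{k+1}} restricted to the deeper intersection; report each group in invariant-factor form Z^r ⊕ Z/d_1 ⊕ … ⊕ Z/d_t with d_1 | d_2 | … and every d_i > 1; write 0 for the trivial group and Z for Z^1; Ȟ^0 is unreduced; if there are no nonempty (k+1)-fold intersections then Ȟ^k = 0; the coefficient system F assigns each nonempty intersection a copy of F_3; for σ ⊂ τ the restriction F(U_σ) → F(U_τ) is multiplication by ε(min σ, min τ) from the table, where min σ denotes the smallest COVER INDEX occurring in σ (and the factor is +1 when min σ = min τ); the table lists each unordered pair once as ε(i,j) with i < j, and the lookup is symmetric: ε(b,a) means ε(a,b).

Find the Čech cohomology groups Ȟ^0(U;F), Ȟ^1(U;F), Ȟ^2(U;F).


nerve of the cover:
  U12={q3,q4,q5} U13={q5,q6} U14={q1,q3,q4,q6} U23={q2,q5} U24={q2,q3,q4} U34={q2,q6}
  U123={q5} U124={q3,q4} U134={q6} U234={q2}
C dims 4,6,4; δ0: rk_F3 3; δ1: rk_F3 3
Ȟ^0 = (4 − 3) − 0 = 1, so Ȟ^0 ≅ Z/3
Ȟ^1 = (6 − 3) − 3 = 0, so Ȟ^1 ≅ 0
Ȟ^2 = (4 − 0) − 3 = 1, so Ȟ^2 ≅ Z/3

Ȟ^0 = Z/3, Ȟ^1 = 0, Ȟ^2 = Z/3


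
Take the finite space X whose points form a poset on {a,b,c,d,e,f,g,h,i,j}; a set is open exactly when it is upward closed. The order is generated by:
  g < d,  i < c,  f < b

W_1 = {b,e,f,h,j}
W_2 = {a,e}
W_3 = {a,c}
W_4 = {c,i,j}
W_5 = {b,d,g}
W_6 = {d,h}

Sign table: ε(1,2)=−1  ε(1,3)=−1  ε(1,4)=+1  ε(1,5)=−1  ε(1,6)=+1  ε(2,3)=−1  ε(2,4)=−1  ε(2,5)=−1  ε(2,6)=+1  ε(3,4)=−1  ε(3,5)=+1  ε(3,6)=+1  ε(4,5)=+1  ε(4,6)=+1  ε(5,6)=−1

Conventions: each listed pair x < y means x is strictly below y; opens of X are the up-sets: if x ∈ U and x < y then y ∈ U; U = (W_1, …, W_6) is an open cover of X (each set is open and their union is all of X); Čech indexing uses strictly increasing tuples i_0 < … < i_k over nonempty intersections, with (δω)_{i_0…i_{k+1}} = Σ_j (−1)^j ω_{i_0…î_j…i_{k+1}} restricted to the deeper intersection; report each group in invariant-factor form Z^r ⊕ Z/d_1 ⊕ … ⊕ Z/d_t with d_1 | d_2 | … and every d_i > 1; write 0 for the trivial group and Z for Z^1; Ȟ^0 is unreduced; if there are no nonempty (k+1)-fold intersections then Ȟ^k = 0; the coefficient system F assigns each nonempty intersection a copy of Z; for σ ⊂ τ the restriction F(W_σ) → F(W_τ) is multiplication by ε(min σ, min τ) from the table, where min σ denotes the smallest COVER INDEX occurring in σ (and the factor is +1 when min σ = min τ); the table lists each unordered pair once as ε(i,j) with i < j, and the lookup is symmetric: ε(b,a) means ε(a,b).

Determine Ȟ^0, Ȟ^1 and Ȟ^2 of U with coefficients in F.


Ȟ^0 ≅ 0, Ȟ^1 ≅ Z ⊕ Z/2, Ȟ^2 ≅ 0

intersection data:
  W12={e} W14={j} W15={b} W16={h} W23={a} W34={c} W56={d}
C dims 6,7; δ0: rk 6, SNF 1^5·2
Ȟ^0 = (6 − 6) − 0 = 0, so Ȟ^0 ≅ 0
Ȟ^1 = (7 − 0) − 6 = 1 plus torsion [2], so Ȟ^1 ≅ Z ⊕ Z/2
Ȟ^2 = (0 − 0) − 0 = 0, so Ȟ^2 ≅ 0


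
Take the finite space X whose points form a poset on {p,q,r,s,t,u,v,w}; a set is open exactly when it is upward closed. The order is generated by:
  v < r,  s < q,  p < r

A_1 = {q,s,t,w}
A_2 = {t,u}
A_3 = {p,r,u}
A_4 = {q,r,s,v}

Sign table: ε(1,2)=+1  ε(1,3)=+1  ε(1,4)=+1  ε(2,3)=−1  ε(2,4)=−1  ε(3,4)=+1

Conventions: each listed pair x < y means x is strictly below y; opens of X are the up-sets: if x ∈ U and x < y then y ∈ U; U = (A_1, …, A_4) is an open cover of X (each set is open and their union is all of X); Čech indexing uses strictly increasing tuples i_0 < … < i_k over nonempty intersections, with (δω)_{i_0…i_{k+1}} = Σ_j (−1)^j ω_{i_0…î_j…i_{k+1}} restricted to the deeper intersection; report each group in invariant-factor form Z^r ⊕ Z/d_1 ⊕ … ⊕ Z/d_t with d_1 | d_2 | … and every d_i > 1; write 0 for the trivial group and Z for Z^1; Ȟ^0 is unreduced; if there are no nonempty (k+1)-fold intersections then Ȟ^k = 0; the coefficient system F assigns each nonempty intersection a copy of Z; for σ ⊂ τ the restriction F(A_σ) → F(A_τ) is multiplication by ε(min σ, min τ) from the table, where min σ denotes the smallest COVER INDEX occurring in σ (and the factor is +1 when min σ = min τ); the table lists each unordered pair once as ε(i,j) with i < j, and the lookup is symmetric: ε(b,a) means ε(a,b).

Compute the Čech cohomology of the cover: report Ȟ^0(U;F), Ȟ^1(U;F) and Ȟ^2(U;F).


Ȟ^0 = 0, Ȟ^1 = Z/2, Ȟ^2 = 0

nerve simplices:
  A12={t} A14={q,s} A23={u} A34={r}
C dims 4,4; δ0: rk 4, SNF 1^3·2
degree 0: 4−4−0 = 0 → Ȟ^0 ≅ 0
degree 1: 4−0−4 = 0 plus torsion [2] → Ȟ^1 ≅ Z/2
degree 2: 0−0−0 = 0 → Ȟ^2 ≅ 0


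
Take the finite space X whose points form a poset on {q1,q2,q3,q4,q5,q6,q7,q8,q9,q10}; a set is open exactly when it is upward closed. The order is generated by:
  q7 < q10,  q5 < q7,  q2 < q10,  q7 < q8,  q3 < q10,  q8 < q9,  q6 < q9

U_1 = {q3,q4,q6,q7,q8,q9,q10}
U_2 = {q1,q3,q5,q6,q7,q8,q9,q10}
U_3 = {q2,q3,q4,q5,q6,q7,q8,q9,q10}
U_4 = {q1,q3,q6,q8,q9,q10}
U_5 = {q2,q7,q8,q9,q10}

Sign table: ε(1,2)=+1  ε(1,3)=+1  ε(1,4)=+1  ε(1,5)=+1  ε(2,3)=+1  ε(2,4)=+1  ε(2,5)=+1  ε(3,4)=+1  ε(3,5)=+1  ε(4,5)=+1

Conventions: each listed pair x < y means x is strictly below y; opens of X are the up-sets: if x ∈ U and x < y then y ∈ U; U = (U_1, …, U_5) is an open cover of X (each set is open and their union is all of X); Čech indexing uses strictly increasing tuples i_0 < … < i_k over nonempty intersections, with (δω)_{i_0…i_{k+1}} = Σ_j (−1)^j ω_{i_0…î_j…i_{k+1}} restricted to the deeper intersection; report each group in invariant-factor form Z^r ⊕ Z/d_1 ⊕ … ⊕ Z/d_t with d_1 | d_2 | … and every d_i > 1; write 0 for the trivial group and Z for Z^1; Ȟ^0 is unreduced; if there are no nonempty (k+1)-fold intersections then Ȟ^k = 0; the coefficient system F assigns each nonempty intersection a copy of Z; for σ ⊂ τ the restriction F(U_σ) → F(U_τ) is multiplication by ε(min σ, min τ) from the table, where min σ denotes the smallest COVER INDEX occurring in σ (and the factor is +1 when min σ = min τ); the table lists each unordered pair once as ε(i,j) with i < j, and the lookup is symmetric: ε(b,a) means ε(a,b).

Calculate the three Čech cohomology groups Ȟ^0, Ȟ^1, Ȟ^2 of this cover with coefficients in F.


Ȟ^0 = Z; Ȟ^1 = 0; Ȟ^2 = 0

nerve simplices:
  U12={q3,q6,q7,q8,q9,q10} U13={q3,q4,q6,q7,q8,q9,q10} U14={q3,q6,q8,q9,q10} U15={q7,q8,q9,q10} U23={q3,q5,q6,q7,q8,q9,q10} U24={q1,q3,q6,q8,q9,q10} U25={q7,q8,q9,q10} U34={q3,q6,q8,q9,q10} U35={q2,q7,q8,q9,q10} U45={q8,q9,q10}
  U123={q3,q6,q7,q8,q9,q10} U124={q3,q6,q8,q9,q10} U125={q7,q8,q9,q10} U134={q3,q6,q8,q9,q10} U135={q7,q8,q9,q10} U145={q8,q9,q10} U234={q3,q6,q8,q9,q10} U235={q7,q8,q9,q10} U245={q8,q9,q10} U345={q8,q9,q10}
  U1234={q3,q6,q8,q9,q10} U1235={q7,q8,q9,q10} U1245={q8,q9,q10} U1345={q8,q9,q10} U2345={q8,q9,q10}
  U12345={q8,q9,q10}
C dims 5,10,10,5; δ0: rk 4, SNF 1^4; δ1: rk 6, SNF 1^6; δ2: rk 4, SNF 1^4
degree 0: 5−4−0 = 1 → Ȟ^0 ≅ Z
degree 1: 10−6−4 = 0 → Ȟ^1 ≅ 0
degree 2: 10−4−6 = 0 → Ȟ^2 ≅ 0


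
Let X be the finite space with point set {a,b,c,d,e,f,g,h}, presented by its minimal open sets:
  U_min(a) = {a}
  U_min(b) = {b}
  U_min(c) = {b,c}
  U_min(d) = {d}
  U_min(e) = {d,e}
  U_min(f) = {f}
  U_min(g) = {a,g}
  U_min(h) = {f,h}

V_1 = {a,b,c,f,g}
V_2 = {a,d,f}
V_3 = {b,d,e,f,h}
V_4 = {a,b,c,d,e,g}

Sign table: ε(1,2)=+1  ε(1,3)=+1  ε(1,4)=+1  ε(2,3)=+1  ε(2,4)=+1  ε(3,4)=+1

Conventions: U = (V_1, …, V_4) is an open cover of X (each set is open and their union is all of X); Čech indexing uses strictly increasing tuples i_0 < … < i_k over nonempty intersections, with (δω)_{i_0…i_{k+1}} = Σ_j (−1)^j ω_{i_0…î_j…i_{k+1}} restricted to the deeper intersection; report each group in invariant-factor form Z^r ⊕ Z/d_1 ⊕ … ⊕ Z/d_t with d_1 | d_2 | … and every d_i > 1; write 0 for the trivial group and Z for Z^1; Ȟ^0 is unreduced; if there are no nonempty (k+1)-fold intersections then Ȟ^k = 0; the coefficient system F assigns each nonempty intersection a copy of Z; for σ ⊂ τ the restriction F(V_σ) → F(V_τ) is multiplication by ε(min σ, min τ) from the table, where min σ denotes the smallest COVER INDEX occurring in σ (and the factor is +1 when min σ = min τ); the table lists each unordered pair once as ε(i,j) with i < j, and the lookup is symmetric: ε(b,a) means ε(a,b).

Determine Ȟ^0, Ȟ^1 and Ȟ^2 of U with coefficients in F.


Ȟ^0 = Z; Ȟ^1 = 0; Ȟ^2 = Z

nonempty intersections:
  V12={a,f} V13={b,f} V14={a,b,c,g} V23={d,f} V24={a,d} V34={b,d,e}
  V123={f} V124={a} V134={b} V234={d}
C dims 4,6,4; δ0: rk 3, SNF 1^3; δ1: rk 3, SNF 1^3
Ȟ^0: (4−3)−0=1 ⇒ Z
Ȟ^1: (6−3)−3=0 ⇒ 0
Ȟ^2: (4−0)−3=1 ⇒ Z


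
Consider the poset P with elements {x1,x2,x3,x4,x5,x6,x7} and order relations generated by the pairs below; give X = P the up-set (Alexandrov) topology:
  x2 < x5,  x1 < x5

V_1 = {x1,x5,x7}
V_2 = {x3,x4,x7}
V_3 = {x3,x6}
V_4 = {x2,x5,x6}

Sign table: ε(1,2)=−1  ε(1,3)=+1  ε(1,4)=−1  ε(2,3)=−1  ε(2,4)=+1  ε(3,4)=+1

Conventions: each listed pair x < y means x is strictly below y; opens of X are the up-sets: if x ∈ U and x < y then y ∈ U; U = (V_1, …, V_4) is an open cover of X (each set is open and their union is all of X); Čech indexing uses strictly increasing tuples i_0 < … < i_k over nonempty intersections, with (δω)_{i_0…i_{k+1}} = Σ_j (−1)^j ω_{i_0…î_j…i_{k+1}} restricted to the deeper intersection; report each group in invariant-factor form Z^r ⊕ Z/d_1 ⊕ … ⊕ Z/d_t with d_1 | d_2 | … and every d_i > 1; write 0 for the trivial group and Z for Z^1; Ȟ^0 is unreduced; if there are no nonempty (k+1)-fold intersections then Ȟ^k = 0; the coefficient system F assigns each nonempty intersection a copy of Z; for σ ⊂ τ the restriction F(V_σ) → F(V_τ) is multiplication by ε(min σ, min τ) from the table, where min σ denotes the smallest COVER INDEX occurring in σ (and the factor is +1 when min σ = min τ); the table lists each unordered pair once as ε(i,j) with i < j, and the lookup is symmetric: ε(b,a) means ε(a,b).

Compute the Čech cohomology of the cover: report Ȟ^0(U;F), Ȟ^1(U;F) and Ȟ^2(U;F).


Ȟ^0(U;F) ≅ 0,  Ȟ^1(U;F) ≅ Z/2,  Ȟ^2(U;F) ≅ 0

nerve simplices:
  V12={x7} V14={x5} V23={x3} V34={x6}
C dims 4,4; δ0: rk 4, SNF 1^3·2
degree 0: 4−4−0 = 0 → Ȟ^0 ≅ 0
degree 1: 4−0−4 = 0 plus torsion [2] → Ȟ^1 ≅ Z/2
degree 2: 0−0−0 = 0 → Ȟ^2 ≅ 0


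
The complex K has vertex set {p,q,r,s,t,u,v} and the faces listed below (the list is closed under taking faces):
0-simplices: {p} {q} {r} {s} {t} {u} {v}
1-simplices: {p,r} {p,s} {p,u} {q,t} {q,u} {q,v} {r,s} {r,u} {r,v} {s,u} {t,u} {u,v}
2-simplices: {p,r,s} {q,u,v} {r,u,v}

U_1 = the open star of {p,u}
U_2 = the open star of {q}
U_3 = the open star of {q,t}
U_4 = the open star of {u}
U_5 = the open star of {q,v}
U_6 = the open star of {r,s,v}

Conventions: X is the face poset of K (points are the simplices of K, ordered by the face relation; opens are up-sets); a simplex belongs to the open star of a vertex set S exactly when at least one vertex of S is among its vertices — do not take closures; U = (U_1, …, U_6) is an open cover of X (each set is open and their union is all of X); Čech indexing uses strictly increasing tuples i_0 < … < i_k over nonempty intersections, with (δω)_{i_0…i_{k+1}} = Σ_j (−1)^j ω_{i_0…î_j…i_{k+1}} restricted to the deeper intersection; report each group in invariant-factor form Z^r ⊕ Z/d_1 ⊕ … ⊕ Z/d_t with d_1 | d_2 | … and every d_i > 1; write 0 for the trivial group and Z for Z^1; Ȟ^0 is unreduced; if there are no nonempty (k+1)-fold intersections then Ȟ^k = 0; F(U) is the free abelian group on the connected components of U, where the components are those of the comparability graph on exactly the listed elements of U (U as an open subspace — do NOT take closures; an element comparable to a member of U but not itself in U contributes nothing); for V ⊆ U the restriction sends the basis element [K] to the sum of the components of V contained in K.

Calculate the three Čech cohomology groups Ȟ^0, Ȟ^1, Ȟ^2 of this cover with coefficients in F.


Ȟ^0 = Z, Ȟ^1 = Z^3 and Ȟ^2 = 0

nerve simplices:
  U1={{p},{u},{p,r},{p,s},{p,u},{q,u},{r,u},{s,u},{t,u},{u,v},{p,r,s},{q,u,v},{r,u,v}} U2={{q},{q,t},{q,u},{q,v},{q,u,v}} U3={{q},{t},{q,t},{q,u},{q,v},{t,u},{q,u,v}} U4={{u},{p,u},{q,u},{r,u},{s,u},{t,u},{u,v},{q,u,v},{r,u,v}} U5={{q},{v},{q,t},{q,u},{q,v},{r,v},{u,v},{q,u,v},{r,u,v}} U6={{r},{s},{v},{p,r},{p,s},{q,v},{r,s},{r,u},{r,v},{s,u},{u,v},{p,r,s},{q,u,v},{r,u,v}}
  U12={{q,u},{q,u,v}} U13={{q,u},{t,u},{q,u,v}} U14={{u},{p,u},{q,u},{r,u},{s,u},{t,u},{u,v},{q,u,v},{r,u,v}} U15={{q,u},{u,v},{q,u,v},{r,u,v}} U16={{p,r},{p,s},{r,u},{s,u},{u,v},{p,r,s},{q,u,v},{r,u,v}} U23={{q},{q,t},{q,u},{q,v},{q,u,v}} U24={{q,u},{q,u,v}} U25={{q},{q,t},{q,u},{q,v},{q,u,v}} U26={{q,v},{q,u,v}} U34={{q,u},{t,u},{q,u,v}} U35={{q},{q,t},{q,u},{q,v},{q,u,v}} U36={{q,v},{q,u,v}} U45={{q,u},{u,v},{q,u,v},{r,u,v}} U46={{r,u},{s,u},{u,v},{q,u,v},{r,u,v}} U56={{v},{q,v},{r,v},{u,v},{q,u,v},{r,u,v}}
  U123={{q,u},{q,u,v}} U124={{q,u},{q,u,v}} U125={{q,u},{q,u,v}} U126={{q,u,v}} U134={{q,u},{t,u},{q,u,v}} U135={{q,u},{q,u,v}} U136={{q,u,v}} U145={{q,u},{u,v},{q,u,v},{r,u,v}} U146={{r,u},{s,u},{u,v},{q,u,v},{r,u,v}} U156={{u,v},{q,u,v},{r,u,v}} U234={{q,u},{q,u,v}} U235={{q},{q,t},{q,u},{q,v},{q,u,v}} U236={{q,v},{q,u,v}} U245={{q,u},{q,u,v}} U246={{q,u,v}} U256={{q,v},{q,u,v}} U345={{q,u},{q,u,v}} U346={{q,u,v}} U356={{q,v},{q,u,v}} U456={{u,v},{q,u,v},{r,u,v}}
  U1234={{q,u},{q,u,v}} U1235={{q,u},{q,u,v}} U1236={{q,u,v}} U1245={{q,u},{q,u,v}} U1246={{q,u,v}} U1256={{q,u,v}} U1345={{q,u},{q,u,v}} U1346={{q,u,v}} U1356={{q,u,v}} U1456={{u,v},{q,u,v},{r,u,v}} U2345={{q,u},{q,u,v}} U2346={{q,u,v}} U2356={{q,v},{q,u,v}} U2456={{q,u,v}} U3456={{q,u,v}}
  U12345={{q,u},{q,u,v}} U12346={{q,u,v}} U12356={{q,u,v}} U12456={{q,u,v}} U13456={{q,u,v}} U23456={{q,u,v}}
  U123456={{q,u,v}}
components per intersection:
  U1: {{p},{u},{p,r},{p,s},{p,u},{q,u},{r,u},{s,u},{t,u},{u,v},{p,r,s},{q,u,v},{r,u,v}}
  U2: {{q},{q,t},{q,u},{q,v},{q,u,v}}
  U3: {{q},{t},{q,t},{q,u},{q,v},{t,u},{q,u,v}}
  U4: {{u},{p,u},{q,u},{r,u},{s,u},{t,u},{u,v},{q,u,v},{r,u,v}}
  U5: {{q},{v},{q,t},{q,u},{q,v},{r,v},{u,v},{q,u,v},{r,u,v}}
  U6: {{r},{s},{v},{p,r},{p,s},{q,v},{r,s},{r,u},{r,v},{s,u},{u,v},{p,r,s},{q,u,v},{r,u,v}}
  U12: {{q,u},{q,u,v}}
  U13: {{q,u},{q,u,v}} {{t,u}}
  U14: {{u},{p,u},{q,u},{r,u},{s,u},{t,u},{u,v},{q,u,v},{r,u,v}}
  U15: {{q,u},{u,v},{q,u,v},{r,u,v}}
  U16: {{p,r},{p,s},{p,r,s}} {{r,u},{u,v},{q,u,v},{r,u,v}} {{s,u}}
  U23: {{q},{q,t},{q,u},{q,v},{q,u,v}}
  U24: {{q,u},{q,u,v}}
  U25: {{q},{q,t},{q,u},{q,v},{q,u,v}}
  U26: {{q,v},{q,u,v}}
  U34: {{q,u},{q,u,v}} {{t,u}}
  U35: {{q},{q,t},{q,u},{q,v},{q,u,v}}
  U36: {{q,v},{q,u,v}}
  U45: {{q,u},{u,v},{q,u,v},{r,u,v}}
  U46: {{r,u},{u,v},{q,u,v},{r,u,v}} {{s,u}}
  U56: {{v},{q,v},{r,v},{u,v},{q,u,v},{r,u,v}}
  U123: {{q,u},{q,u,v}}
  U124: {{q,u},{q,u,v}}
  U125: {{q,u},{q,u,v}}
  U126: {{q,u,v}}
  U134: {{q,u},{q,u,v}} {{t,u}}
  U135: {{q,u},{q,u,v}}
  U136: {{q,u,v}}
  U145: {{q,u},{u,v},{q,u,v},{r,u,v}}
  U146: {{r,u},{u,v},{q,u,v},{r,u,v}} {{s,u}}
  U156: {{u,v},{q,u,v},{r,u,v}}
  U234: {{q,u},{q,u,v}}
  U235: {{q},{q,t},{q,u},{q,v},{q,u,v}}
  U236: {{q,v},{q,u,v}}
  U245: {{q,u},{q,u,v}}
  U246: {{q,u,v}}
  U256: {{q,v},{q,u,v}}
  U345: {{q,u},{q,u,v}}
  U346: {{q,u,v}}
  U356: {{q,v},{q,u,v}}
  U456: {{u,v},{q,u,v},{r,u,v}}
  U1234: {{q,u},{q,u,v}}
  U1235: {{q,u},{q,u,v}}
  U1236: {{q,u,v}}
  U1245: {{q,u},{q,u,v}}
  U1246: {{q,u,v}}
  U1256: {{q,u,v}}
  U1345: {{q,u},{q,u,v}}
  U1346: {{q,u,v}}
  U1356: {{q,u,v}}
  U1456: {{u,v},{q,u,v},{r,u,v}}
  U2345: {{q,u},{q,u,v}}
  U2346: {{q,u,v}}
  U2356: {{q,v},{q,u,v}}
  U2456: {{q,u,v}}
  U3456: {{q,u,v}}
  U12345: {{q,u},{q,u,v}}
  U12346: {{q,u,v}}
  U12356: {{q,u,v}}
  U12456: {{q,u,v}}
  U13456: {{q,u,v}}
  U23456: {{q,u,v}}
  U123456: {{q,u,v}}
C dims 6,20,22,15; δ0: rk 5, SNF 1^5; δ1: rk 12, SNF 1^12; δ2: rk 10, SNF 1^10
degree 0: 6−5−0 = 1 → Ȟ^0 ≅ Z
degree 1: 20−12−5 = 3 → Ȟ^1 ≅ Z^3
degree 2: 22−10−12 = 0 → Ȟ^2 ≅ 0
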